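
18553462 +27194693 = 45748155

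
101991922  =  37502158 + 64489764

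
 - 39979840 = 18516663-58496503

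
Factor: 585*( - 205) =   -  3^2*5^2*13^1*41^1 = - 119925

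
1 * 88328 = 88328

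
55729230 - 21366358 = 34362872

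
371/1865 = 371/1865 = 0.20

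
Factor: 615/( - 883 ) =-3^1*5^1*41^1*883^ ( - 1 ) 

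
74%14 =4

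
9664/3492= 2416/873  =  2.77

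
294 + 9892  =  10186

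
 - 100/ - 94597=100/94597=0.00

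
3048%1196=656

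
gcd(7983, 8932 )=1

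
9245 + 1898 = 11143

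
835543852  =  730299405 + 105244447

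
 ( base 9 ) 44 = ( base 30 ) 1A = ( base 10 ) 40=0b101000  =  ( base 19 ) 22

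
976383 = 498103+478280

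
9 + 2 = 11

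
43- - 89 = 132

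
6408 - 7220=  - 812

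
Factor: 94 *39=3666=2^1 * 3^1*13^1*47^1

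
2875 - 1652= 1223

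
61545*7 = 430815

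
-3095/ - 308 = 3095/308 = 10.05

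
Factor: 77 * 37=2849 = 7^1 * 11^1*37^1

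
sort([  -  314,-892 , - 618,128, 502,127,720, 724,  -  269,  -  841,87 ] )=[ - 892, - 841,-618, - 314, - 269,  87,127, 128,502,720,724]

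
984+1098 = 2082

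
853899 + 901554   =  1755453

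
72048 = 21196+50852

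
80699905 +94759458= 175459363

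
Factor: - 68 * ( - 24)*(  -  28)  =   - 45696 = - 2^7*3^1*7^1*17^1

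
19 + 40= 59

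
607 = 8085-7478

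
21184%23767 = 21184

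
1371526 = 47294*29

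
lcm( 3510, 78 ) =3510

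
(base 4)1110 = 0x54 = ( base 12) 70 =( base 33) 2I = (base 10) 84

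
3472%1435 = 602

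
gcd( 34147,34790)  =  1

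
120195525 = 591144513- 470948988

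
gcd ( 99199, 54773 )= 1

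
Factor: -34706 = -2^1*7^1* 37^1 * 67^1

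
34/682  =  17/341 = 0.05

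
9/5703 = 3/1901 = 0.00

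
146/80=1 + 33/40=1.82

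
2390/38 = 62  +  17/19   =  62.89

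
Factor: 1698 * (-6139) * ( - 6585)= 2^1*3^2 *5^1*7^1*283^1*439^1 * 877^1= 68642184870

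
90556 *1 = 90556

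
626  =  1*626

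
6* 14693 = 88158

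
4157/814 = 4157/814=5.11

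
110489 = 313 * 353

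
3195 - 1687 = 1508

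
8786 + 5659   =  14445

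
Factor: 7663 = 79^1*97^1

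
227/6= 37 + 5/6 =37.83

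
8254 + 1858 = 10112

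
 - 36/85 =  - 1+ 49/85=- 0.42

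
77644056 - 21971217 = 55672839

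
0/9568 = 0 = 0.00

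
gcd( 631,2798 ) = 1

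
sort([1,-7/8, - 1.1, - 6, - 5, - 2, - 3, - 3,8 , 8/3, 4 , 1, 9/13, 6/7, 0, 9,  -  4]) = [-6,-5,-4, - 3,-3, - 2, - 1.1, - 7/8, 0,9/13, 6/7, 1,  1, 8/3,4,8, 9 ]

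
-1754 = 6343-8097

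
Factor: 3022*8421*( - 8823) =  - 224530015626 = -2^1*3^2* 7^1*17^1*173^1*401^1*1511^1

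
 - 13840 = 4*( - 3460 ) 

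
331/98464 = 331/98464 = 0.00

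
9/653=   9/653 = 0.01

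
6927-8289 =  - 1362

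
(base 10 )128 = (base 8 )200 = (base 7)242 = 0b10000000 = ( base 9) 152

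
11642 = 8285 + 3357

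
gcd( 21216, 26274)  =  6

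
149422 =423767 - 274345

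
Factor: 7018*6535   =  45862630 = 2^1*5^1 * 11^2*29^1*1307^1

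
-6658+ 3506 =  - 3152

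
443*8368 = 3707024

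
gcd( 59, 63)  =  1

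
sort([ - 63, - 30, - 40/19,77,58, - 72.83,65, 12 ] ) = [ - 72.83,-63,  -  30 , - 40/19,  12,58,  65,77 ] 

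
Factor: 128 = 2^7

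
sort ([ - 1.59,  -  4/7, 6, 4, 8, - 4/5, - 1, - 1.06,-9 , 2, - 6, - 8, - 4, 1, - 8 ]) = [ - 9 , - 8,  -  8, - 6,-4, - 1.59, - 1.06, - 1,-4/5, - 4/7, 1,  2, 4 , 6,8] 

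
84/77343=4/3683=0.00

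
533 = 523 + 10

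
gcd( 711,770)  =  1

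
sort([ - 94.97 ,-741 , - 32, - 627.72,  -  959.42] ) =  [-959.42, - 741,-627.72, - 94.97,-32] 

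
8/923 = 8/923 = 0.01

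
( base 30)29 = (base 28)2D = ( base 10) 69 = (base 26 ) 2h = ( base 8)105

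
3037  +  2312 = 5349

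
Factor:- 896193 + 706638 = -189555 = -  3^1  *5^1*12637^1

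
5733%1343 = 361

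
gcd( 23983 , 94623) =1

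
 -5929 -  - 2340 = - 3589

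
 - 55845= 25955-81800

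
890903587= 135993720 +754909867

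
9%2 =1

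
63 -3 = 60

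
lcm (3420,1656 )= 157320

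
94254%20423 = 12562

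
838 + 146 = 984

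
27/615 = 9/205 =0.04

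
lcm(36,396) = 396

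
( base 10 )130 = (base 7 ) 244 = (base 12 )aa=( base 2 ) 10000010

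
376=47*8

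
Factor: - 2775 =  - 3^1 *5^2*37^1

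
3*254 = 762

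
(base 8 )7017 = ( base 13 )183b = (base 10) 3599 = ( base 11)2782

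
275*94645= 26027375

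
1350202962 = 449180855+901022107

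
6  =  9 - 3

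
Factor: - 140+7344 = 2^2*1801^1= 7204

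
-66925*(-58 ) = 3881650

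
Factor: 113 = 113^1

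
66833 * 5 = 334165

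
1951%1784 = 167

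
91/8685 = 91/8685 = 0.01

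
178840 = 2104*85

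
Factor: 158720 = 2^10*5^1*31^1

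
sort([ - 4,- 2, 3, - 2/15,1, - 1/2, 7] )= [ - 4,-2, - 1/2, - 2/15, 1,  3, 7 ] 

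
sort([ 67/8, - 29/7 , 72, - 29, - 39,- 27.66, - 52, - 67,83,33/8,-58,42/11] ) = [ - 67, - 58, - 52, - 39, - 29, - 27.66, - 29/7,  42/11,33/8,67/8,72, 83]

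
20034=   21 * 954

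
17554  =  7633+9921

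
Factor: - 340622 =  - 2^1*37^1*4603^1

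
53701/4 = 53701/4  =  13425.25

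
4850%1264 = 1058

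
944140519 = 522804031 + 421336488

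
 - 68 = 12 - 80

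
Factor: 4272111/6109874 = 2^( - 1 ) * 3^2*257^1 * 1847^1*3054937^( - 1 ) 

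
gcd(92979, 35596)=1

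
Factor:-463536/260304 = -333/187= - 3^2*11^(  -  1)*17^(-1)*37^1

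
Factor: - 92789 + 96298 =3509 = 11^2*29^1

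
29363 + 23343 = 52706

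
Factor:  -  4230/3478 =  - 3^2*5^1*37^(-1 ) = - 45/37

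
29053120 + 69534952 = 98588072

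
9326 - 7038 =2288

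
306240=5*61248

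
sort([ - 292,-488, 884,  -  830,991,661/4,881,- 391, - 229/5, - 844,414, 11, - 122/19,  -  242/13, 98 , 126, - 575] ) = [ - 844 , - 830, - 575, - 488, - 391, - 292,-229/5 , - 242/13, - 122/19,11,  98,126 , 661/4,414, 881, 884,991 ]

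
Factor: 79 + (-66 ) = 13^1=13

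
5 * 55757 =278785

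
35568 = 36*988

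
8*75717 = 605736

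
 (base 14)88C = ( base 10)1692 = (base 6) 11500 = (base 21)3HC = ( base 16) 69C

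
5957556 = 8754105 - 2796549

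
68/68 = 1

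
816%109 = 53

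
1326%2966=1326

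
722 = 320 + 402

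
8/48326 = 4/24163 = 0.00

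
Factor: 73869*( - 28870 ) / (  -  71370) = 3^(-1)*13^(-1)* 61^(-1) * 2887^1*24623^1 = 71086601/2379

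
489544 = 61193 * 8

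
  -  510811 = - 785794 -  - 274983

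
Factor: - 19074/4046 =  - 33/7  =  - 3^1*7^( -1 )*11^1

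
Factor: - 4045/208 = -2^( - 4) * 5^1*13^(  -  1) *809^1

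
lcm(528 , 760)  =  50160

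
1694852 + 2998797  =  4693649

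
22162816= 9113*2432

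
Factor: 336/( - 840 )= - 2/5 =- 2^1*5^( - 1) 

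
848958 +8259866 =9108824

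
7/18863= 7/18863= 0.00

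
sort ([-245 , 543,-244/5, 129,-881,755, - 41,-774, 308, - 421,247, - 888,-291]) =[ - 888,  -  881 ,-774,-421,  -  291, - 245, - 244/5, - 41,129,247,308, 543, 755 ] 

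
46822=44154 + 2668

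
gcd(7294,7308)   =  14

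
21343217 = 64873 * 329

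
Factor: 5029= 47^1*107^1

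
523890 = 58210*9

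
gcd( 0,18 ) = 18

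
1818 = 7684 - 5866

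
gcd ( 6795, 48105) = 45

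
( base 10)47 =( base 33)1E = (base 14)35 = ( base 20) 27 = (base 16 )2F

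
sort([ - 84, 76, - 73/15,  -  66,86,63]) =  [ - 84,-66, - 73/15,63,76,86]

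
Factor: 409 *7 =2863 = 7^1*409^1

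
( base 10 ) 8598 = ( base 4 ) 2012112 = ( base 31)8tb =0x2196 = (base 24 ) EM6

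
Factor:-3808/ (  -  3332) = 2^3*7^( - 1 ) = 8/7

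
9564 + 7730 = 17294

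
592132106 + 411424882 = 1003556988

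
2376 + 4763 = 7139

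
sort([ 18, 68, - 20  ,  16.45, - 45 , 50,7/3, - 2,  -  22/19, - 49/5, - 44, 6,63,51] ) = [ - 45, -44,-20, - 49/5, - 2,-22/19, 7/3, 6, 16.45,18,50,51, 63, 68] 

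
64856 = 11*5896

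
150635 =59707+90928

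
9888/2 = 4944 = 4944.00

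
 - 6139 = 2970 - 9109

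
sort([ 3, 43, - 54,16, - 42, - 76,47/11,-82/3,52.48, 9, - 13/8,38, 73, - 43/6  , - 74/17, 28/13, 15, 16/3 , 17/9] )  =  [ - 76, - 54 , - 42  , - 82/3,- 43/6, - 74/17, - 13/8, 17/9,28/13,  3,47/11,  16/3, 9, 15,16 , 38,  43, 52.48,  73] 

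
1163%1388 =1163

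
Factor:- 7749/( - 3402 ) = 2^( - 1 )*3^( - 2) * 41^1 = 41/18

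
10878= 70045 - 59167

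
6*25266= 151596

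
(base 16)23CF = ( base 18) 1a55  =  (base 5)243132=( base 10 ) 9167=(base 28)BJB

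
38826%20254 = 18572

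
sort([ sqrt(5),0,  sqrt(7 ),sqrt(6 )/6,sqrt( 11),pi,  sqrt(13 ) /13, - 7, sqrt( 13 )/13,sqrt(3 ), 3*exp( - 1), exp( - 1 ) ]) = [ - 7, 0,  sqrt (13)/13,sqrt(13)/13,  exp( - 1),sqrt (6)/6, 3*exp( - 1 ),sqrt(3),  sqrt(5) , sqrt(7), pi , sqrt ( 11 ) ] 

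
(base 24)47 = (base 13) 7C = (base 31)3A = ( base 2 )1100111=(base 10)103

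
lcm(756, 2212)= 59724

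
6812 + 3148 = 9960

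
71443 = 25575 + 45868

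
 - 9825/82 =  - 9825/82=-119.82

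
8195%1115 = 390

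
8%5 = 3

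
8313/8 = 8313/8 = 1039.12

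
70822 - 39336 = 31486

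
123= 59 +64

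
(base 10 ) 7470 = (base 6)54330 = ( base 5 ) 214340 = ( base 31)7nu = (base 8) 16456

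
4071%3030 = 1041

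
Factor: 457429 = 7^1*101^1 * 647^1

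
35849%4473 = 65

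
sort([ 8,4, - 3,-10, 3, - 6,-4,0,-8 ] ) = [ - 10, - 8, - 6, - 4,  -  3,0, 3, 4,8]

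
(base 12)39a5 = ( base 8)14715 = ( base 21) ekb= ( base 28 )8BP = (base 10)6605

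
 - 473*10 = -4730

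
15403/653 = 15403/653  =  23.59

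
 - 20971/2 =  - 20971/2 = - 10485.50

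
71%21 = 8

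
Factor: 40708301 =31^1*1313171^1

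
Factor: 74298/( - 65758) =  - 3^1*7^(-1)*11^( - 1)*29^1 = - 87/77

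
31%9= 4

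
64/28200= 8/3525 = 0.00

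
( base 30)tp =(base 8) 1577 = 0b1101111111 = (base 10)895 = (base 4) 31333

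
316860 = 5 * 63372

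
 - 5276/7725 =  - 1 + 2449/7725  =  - 0.68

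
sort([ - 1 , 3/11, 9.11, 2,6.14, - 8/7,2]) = [ - 8/7,-1 , 3/11, 2,2,  6.14, 9.11]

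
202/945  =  202/945 = 0.21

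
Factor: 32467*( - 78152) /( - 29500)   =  2^1*5^(  -  3)*59^( - 1 )*9769^1*32467^1 = 634340246/7375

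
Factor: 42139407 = 3^1*29^1*484361^1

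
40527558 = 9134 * 4437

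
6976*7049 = 49173824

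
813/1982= 813/1982 = 0.41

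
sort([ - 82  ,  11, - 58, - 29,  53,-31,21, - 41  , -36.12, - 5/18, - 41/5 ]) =[ - 82 , - 58, - 41,  -  36.12, - 31, - 29, - 41/5, - 5/18 , 11 , 21, 53 ] 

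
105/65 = 21/13 = 1.62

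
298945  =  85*3517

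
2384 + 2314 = 4698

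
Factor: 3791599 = 7^1*541657^1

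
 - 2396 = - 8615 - -6219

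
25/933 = 25/933 = 0.03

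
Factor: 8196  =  2^2*3^1*683^1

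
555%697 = 555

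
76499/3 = 25499+ 2/3=25499.67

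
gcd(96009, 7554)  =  3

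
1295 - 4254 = -2959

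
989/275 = 3+ 164/275 = 3.60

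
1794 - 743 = 1051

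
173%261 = 173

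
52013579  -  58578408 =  - 6564829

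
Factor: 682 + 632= 1314 = 2^1 * 3^2*73^1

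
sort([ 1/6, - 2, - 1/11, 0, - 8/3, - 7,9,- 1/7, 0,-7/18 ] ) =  [ - 7 ,  -  8/3, - 2, - 7/18, - 1/7, - 1/11,0, 0,  1/6, 9 ] 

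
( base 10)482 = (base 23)km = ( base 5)3412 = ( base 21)11k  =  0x1e2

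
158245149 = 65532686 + 92712463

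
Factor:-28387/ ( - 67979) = 28387^1* 67979^( - 1 ) 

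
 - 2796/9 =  - 311+1/3= -310.67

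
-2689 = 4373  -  7062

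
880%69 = 52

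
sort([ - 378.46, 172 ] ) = [ - 378.46, 172 ] 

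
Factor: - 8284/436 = -19^1  =  - 19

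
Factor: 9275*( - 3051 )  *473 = -13384965825 = - 3^3*5^2*7^1*11^1*43^1*53^1*113^1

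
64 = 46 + 18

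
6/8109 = 2/2703= 0.00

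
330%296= 34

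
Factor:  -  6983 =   -  6983^1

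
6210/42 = 147+6/7 = 147.86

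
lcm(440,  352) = 1760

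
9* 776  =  6984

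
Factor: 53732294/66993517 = 2^1 * 7^1*11^1* 348911^1*66993517^( - 1 )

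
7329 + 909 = 8238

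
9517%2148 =925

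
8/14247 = 8/14247 = 0.00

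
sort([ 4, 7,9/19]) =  [9/19,4,7]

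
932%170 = 82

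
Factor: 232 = 2^3*29^1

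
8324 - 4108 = 4216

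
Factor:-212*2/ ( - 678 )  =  212/339 = 2^2*3^( - 1)*53^1*113^(  -  1)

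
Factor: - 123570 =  - 2^1*3^2*5^1*  1373^1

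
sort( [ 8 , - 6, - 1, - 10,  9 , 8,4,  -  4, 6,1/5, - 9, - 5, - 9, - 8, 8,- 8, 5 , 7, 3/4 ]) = [ - 10,-9 ,  -  9, - 8, - 8, - 6, - 5, - 4,- 1, 1/5, 3/4, 4,5,6, 7, 8, 8, 8, 9]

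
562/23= 24+10/23 = 24.43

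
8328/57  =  2776/19 = 146.11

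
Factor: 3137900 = 2^2*5^2 * 31379^1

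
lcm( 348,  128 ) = 11136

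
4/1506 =2/753  =  0.00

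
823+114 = 937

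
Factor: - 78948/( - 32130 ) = 86/35 = 2^1*5^ ( -1)*7^ (-1) * 43^1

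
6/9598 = 3/4799 =0.00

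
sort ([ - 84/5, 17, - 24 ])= [-24,-84/5 , 17 ] 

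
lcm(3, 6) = 6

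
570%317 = 253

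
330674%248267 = 82407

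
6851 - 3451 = 3400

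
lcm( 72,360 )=360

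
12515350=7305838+5209512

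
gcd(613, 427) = 1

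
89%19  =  13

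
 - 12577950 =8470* ( - 1485)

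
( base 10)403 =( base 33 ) c7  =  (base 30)DD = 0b110010011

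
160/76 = 40/19 = 2.11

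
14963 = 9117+5846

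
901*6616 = 5961016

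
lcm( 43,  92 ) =3956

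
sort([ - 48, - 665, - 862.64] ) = [ - 862.64, - 665,  -  48] 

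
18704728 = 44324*422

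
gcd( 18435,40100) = 5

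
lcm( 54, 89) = 4806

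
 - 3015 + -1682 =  - 4697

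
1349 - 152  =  1197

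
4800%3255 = 1545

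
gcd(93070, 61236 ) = 2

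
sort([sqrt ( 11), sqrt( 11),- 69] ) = [  -  69,  sqrt( 11),sqrt( 11)] 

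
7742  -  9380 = -1638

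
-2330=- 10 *233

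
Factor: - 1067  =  -11^1 * 97^1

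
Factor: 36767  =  36767^1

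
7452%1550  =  1252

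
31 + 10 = 41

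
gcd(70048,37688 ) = 8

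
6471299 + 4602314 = 11073613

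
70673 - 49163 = 21510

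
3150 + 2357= 5507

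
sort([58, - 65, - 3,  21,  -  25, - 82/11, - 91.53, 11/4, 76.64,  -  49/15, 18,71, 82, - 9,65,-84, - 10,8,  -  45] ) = [ - 91.53, - 84, - 65, - 45, - 25,  -  10 , - 9, - 82/11,-49/15, - 3,11/4,8,18, 21,58, 65, 71, 76.64,82]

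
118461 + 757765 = 876226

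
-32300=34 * (-950) 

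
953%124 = 85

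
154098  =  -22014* ( - 7)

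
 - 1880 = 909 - 2789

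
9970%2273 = 878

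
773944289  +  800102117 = 1574046406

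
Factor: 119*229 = 7^1*17^1*229^1= 27251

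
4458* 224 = 998592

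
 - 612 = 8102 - 8714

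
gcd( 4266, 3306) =6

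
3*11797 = 35391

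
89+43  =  132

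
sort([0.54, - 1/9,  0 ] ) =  [ - 1/9,0,0.54 ]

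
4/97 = 4/97 = 0.04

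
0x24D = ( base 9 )724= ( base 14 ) 301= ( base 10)589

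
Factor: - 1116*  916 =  - 2^4*3^2*31^1 * 229^1  =  - 1022256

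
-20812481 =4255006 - 25067487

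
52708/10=26354/5= 5270.80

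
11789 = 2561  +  9228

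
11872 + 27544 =39416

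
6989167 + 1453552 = 8442719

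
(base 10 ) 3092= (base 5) 44332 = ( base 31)36N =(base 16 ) C14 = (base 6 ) 22152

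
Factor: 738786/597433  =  2^1*3^1*17^1*7243^1*597433^(-1)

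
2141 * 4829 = 10338889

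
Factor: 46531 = 19^1*31^1 * 79^1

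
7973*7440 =59319120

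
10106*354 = 3577524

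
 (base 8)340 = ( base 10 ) 224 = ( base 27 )88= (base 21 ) AE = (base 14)120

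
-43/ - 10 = 43/10= 4.30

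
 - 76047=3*( - 25349)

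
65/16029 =5/1233 = 0.00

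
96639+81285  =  177924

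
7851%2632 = 2587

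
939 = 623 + 316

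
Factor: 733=733^1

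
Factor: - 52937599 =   -  11^1*13^1*370193^1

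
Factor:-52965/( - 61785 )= 1177/1373 = 11^1 * 107^1* 1373^ ( -1)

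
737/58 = 12+41/58 = 12.71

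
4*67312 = 269248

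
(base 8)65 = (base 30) 1N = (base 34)1j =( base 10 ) 53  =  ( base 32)1L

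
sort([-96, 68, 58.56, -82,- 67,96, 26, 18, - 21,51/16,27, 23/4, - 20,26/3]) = [ - 96 ,-82,-67,-21, -20 , 51/16  ,  23/4,26/3,18, 26,  27,58.56,68, 96] 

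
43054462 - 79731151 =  -36676689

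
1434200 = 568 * 2525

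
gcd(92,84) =4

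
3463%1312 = 839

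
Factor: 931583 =17^1*54799^1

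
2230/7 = 318 + 4/7 = 318.57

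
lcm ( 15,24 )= 120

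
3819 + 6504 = 10323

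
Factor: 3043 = 17^1*179^1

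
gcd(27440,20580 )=6860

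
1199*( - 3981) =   -  4773219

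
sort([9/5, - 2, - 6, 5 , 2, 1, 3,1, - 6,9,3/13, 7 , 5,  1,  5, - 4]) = [ - 6, - 6, - 4, - 2, 3/13,  1 , 1, 1, 9/5, 2,3,5,5,5, 7 , 9] 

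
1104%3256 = 1104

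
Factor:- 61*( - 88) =2^3 * 11^1*61^1 = 5368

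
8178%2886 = 2406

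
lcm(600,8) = 600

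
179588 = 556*323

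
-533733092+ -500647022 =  - 1034380114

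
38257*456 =17445192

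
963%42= 39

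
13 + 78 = 91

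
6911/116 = 59+67/116 = 59.58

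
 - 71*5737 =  - 407327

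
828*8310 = 6880680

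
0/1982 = 0 =0.00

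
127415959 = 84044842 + 43371117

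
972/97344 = 27/2704 = 0.01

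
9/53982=1/5998=0.00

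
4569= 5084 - 515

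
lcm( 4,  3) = 12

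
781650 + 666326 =1447976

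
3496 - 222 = 3274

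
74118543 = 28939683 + 45178860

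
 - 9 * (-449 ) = 4041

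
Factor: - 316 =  - 2^2 * 79^1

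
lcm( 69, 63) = 1449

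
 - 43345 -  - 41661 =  - 1684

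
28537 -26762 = 1775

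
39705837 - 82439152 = - 42733315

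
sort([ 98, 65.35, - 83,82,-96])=[ - 96, - 83 , 65.35,82,98] 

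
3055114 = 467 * 6542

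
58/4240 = 29/2120 = 0.01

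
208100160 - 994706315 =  - 786606155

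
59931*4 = 239724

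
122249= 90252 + 31997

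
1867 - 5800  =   - 3933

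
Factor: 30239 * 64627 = 1954255853 = 11^1 * 2749^1 * 64627^1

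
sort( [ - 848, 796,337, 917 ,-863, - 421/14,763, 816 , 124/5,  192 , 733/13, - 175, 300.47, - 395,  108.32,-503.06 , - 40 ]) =[- 863, - 848,-503.06,  -  395 , - 175, - 40, - 421/14 , 124/5,733/13, 108.32, 192, 300.47 , 337  ,  763,  796, 816,  917] 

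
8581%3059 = 2463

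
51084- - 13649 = 64733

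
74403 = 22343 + 52060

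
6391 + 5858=12249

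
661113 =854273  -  193160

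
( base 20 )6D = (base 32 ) 45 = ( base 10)133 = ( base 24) 5d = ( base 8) 205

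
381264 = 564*676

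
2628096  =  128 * 20532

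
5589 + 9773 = 15362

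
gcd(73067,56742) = 1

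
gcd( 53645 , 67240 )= 5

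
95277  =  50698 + 44579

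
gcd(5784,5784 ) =5784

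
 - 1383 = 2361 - 3744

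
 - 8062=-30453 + 22391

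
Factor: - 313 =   -  313^1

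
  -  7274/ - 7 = 1039 + 1/7=1039.14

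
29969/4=7492 + 1/4 = 7492.25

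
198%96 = 6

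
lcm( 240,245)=11760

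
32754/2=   16377 = 16377.00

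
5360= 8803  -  3443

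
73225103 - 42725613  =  30499490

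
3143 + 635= 3778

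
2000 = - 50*( - 40)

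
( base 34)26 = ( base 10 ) 74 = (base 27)2k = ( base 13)59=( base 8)112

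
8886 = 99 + 8787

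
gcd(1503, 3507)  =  501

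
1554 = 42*37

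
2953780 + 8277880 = 11231660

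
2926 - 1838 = 1088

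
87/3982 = 87/3982 = 0.02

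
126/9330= 21/1555=0.01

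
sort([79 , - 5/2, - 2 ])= [ - 5/2, - 2 , 79]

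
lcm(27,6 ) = 54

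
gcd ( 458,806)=2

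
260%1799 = 260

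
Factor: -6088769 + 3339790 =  - 619^1*4441^1 = - 2748979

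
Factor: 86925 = 3^1*5^2*19^1 * 61^1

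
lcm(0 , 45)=0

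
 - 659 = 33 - 692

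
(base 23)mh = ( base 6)2231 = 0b1000001011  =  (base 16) 20b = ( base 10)523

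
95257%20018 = 15185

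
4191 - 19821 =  - 15630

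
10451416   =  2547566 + 7903850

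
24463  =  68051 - 43588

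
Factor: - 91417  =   - 113^1*809^1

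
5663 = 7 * 809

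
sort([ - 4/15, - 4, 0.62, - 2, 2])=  [-4,  -  2, - 4/15, 0.62, 2] 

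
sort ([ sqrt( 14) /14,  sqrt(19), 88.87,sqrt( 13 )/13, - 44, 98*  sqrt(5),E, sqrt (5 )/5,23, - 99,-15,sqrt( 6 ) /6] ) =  [ - 99, - 44,-15,sqrt( 14) /14,sqrt( 13 )/13,sqrt( 6) /6,sqrt( 5 ) /5,E,sqrt (19 ),23,88.87, 98*sqrt(5)]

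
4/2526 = 2/1263 =0.00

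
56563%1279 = 287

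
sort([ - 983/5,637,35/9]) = [ - 983/5, 35/9,637]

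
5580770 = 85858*65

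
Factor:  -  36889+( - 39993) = -76882 = - 2^1*13^1*2957^1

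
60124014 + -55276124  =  4847890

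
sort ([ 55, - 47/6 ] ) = [ - 47/6,55]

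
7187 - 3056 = 4131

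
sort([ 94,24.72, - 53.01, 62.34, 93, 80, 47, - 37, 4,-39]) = [ - 53.01,-39,-37, 4,24.72, 47,62.34, 80 , 93, 94]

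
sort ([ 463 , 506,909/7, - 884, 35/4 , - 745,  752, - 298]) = [ - 884 , - 745, - 298,35/4, 909/7, 463,506 , 752] 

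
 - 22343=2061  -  24404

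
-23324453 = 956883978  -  980208431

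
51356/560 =91 + 99/140  =  91.71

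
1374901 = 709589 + 665312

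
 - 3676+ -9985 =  - 13661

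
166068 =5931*28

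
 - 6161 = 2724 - 8885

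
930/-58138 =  - 1 + 28604/29069 = - 0.02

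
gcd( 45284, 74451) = 1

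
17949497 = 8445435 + 9504062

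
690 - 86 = 604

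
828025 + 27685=855710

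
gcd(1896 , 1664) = 8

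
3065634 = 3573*858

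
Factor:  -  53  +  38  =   - 3^1*5^1 = -15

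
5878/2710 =2939/1355 = 2.17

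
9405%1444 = 741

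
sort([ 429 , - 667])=[ - 667,429]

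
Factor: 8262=2^1*  3^5*17^1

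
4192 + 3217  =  7409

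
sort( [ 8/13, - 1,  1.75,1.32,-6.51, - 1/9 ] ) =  [ - 6.51, - 1, - 1/9 , 8/13,1.32, 1.75] 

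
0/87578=0 = 0.00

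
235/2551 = 235/2551 = 0.09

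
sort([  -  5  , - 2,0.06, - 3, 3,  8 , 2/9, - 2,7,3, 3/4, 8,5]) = [-5, - 3,-2, - 2, 0.06,2/9,3/4,3,3,5,7,8,8] 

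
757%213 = 118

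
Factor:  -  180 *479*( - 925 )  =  79753500 = 2^2*3^2*5^3  *  37^1*479^1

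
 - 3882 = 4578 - 8460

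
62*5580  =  345960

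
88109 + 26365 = 114474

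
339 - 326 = 13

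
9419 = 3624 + 5795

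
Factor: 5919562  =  2^1 * 11^2* 61^1 * 401^1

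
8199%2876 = 2447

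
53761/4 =53761/4 = 13440.25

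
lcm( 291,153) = 14841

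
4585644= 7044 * 651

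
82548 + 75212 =157760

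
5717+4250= 9967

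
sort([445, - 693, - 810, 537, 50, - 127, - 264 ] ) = [ - 810, - 693, - 264,- 127, 50,445,537 ] 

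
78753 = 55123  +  23630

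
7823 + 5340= 13163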